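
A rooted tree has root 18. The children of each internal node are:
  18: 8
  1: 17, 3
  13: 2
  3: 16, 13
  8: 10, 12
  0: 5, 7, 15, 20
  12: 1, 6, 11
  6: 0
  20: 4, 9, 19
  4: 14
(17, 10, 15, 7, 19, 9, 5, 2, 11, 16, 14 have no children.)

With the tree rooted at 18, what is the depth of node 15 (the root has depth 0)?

18–8–12–6–0–15 — 5 edges.

5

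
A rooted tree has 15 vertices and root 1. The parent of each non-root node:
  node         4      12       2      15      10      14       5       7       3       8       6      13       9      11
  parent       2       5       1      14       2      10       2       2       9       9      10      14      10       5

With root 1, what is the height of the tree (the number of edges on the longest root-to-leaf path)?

The longest root-to-leaf path is 1-2-10-14-15 (4 edges).

4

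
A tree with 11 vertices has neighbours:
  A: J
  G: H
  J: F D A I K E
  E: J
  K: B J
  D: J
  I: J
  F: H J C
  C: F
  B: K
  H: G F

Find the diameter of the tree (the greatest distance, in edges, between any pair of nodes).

5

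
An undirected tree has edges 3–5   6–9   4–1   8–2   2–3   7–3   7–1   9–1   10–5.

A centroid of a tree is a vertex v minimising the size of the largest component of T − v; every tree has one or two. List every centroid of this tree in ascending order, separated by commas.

Delete 7: the remaining components have sizes 5, 4. Max 5 ≤ 5, so 7 is a centroid.
Its neighbour 3 also leaves a largest component of size 5, so both are centroids.

3, 7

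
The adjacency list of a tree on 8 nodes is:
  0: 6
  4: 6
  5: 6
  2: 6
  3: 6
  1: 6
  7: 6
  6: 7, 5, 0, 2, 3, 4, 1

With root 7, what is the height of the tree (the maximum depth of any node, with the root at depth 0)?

3 sits deepest: 7 → 6 → 3 — 2 edges from the root.

2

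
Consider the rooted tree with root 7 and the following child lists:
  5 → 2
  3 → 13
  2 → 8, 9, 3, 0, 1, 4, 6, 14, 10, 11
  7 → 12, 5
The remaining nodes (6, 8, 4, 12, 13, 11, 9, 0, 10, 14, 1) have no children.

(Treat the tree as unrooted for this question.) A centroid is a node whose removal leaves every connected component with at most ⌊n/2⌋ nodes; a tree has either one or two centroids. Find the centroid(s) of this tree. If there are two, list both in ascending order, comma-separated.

Removing 2 splits the tree into components of sizes 3, 2, 1, 1, 1, 1, 1, 1, 1, 1, 1; the largest is 3 ≤ ⌊15/2⌋ = 7.
Every other node leaves some component of size > 7, so the centroid is unique.

2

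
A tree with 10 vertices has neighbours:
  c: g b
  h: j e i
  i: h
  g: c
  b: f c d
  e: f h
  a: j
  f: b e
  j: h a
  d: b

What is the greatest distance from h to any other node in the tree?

5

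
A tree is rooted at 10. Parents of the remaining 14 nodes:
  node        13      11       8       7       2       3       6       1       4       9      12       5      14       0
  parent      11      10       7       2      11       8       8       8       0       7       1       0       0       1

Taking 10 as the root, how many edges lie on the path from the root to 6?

Climbing from 6 to the root: 6 → 8 → 7 → 2 → 11 → 10. That's 5 steps.

5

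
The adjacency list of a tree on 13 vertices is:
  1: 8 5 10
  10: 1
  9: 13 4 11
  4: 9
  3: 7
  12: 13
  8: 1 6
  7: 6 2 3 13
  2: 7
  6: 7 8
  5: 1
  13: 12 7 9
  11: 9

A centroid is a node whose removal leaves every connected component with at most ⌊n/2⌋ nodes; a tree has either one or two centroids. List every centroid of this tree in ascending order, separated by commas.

If 7 is removed the pieces have sizes 5, 5, 1, 1, all ≤ ⌊13/2⌋ = 6.
Every other node leaves some component of size > 6, so the centroid is unique.

7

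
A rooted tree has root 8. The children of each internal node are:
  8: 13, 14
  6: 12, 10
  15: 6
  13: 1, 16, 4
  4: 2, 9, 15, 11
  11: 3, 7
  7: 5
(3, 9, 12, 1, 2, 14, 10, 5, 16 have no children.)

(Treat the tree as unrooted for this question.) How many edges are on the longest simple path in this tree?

6

BFS from 10 reaches 14 last, at distance 6; BFS from 14 confirms no node is farther.
Path: 10 - 6 - 15 - 4 - 13 - 8 - 14.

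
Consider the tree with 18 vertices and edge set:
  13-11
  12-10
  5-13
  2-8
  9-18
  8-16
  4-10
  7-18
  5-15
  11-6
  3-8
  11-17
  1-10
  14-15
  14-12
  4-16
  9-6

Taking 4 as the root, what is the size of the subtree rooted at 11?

Descendants of 11 (including itself): 11, 6, 17, 9, 18, 7. That's 6.

6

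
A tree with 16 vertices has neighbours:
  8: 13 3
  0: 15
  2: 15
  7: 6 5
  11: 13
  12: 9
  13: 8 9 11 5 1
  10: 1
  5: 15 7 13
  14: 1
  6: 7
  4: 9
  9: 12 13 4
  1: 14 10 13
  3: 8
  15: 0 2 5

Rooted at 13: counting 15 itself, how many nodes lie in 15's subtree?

15's subtree: {15, 2, 0}, size 3.

3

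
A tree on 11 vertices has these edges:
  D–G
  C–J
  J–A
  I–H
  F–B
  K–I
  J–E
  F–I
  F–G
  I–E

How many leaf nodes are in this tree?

6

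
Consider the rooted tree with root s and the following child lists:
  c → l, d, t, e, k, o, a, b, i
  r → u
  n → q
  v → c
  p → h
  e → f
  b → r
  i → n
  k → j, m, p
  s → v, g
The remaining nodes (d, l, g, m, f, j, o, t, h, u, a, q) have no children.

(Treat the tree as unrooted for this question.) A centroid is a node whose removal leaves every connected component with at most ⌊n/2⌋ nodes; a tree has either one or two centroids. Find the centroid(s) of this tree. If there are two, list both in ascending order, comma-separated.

Removing c splits the tree into components of sizes 5, 3, 3, 3, 2, 1, 1, 1, 1, 1; the largest is 5 ≤ ⌊22/2⌋ = 11.
No neighbour of c does as well, so c is the unique centroid.

c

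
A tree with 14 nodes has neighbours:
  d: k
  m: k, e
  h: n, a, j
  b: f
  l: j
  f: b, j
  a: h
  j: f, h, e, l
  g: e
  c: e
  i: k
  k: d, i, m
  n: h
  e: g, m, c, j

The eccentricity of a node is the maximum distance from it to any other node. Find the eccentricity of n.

6

A farthest node from n is i (d also at distance 6).
The path n–h–j–e–m–k–i has 6 edges.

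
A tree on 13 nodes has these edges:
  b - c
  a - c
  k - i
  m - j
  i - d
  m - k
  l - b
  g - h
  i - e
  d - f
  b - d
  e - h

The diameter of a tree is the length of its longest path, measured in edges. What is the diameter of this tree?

7

BFS from g reaches a last, at distance 7; BFS from a confirms no node is farther.
Path: g-h-e-i-d-b-c-a.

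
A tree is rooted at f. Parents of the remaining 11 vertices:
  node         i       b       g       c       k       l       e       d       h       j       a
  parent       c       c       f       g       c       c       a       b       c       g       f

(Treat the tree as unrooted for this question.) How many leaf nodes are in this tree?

Exactly 7 nodes have a single neighbour: d, e, h, i, j, k, l.

7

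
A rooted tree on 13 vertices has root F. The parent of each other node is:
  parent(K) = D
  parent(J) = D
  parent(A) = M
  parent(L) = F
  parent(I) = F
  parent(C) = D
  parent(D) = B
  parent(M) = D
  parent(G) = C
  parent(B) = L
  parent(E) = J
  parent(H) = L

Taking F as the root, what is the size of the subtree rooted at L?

L's subtree: {L, B, H, D, K, M, C, J, A, G, E}, size 11.

11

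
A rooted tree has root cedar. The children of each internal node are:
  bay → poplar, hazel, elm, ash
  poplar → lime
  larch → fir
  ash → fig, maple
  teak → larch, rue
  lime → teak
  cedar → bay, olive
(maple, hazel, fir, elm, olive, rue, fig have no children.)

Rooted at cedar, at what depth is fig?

Path from cedar to fig: cedar–bay–ash–fig, which has 3 edges.

3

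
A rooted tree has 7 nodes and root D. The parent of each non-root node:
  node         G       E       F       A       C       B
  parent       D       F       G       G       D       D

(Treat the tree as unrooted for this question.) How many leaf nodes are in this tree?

Degree-1 nodes: A, B, C, E — 4 of them.

4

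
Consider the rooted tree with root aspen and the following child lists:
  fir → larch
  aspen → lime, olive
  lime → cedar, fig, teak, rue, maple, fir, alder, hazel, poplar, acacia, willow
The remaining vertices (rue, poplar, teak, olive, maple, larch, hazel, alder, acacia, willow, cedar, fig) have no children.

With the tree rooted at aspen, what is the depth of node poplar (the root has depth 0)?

2

aspen – lime – poplar — 2 edges.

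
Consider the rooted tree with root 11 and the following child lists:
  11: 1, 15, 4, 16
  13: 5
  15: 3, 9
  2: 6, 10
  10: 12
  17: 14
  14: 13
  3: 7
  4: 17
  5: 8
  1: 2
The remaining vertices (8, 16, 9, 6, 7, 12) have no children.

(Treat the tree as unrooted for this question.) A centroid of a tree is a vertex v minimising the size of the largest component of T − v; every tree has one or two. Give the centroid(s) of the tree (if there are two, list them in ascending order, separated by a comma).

Removing 11 splits the tree into components of sizes 6, 5, 4, 1; the largest is 6 ≤ ⌊17/2⌋ = 8.
No neighbour of 11 does as well, so 11 is the unique centroid.

11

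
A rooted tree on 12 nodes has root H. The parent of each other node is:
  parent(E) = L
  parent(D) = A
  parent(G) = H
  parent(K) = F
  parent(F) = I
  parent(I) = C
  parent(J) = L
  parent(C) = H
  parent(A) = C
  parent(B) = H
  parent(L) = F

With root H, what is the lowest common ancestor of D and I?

C

D's ancestor chain is D, A, C, H and I's is I, C, H; they first meet at C.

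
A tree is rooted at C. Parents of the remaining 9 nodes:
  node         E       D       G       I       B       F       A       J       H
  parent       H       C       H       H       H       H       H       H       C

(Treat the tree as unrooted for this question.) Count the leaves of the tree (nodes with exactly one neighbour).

The leaves are A, B, D, E, F, G, I, J.
That is 8 leaves.

8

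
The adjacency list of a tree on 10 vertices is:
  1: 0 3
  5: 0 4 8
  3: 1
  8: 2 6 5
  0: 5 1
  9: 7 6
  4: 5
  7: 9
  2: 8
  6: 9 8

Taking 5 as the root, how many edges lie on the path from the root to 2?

Path from 5 to 2: 5–8–2, which has 2 edges.

2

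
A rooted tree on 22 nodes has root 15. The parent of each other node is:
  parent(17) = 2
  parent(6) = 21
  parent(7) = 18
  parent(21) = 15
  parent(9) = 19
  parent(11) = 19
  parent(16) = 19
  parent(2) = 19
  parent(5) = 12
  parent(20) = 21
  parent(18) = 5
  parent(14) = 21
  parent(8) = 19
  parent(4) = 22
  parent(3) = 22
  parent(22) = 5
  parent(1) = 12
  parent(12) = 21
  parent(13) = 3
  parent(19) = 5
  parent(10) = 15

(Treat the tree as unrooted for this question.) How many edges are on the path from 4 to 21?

4

Walking from 4: 4–22–5–12–21. Length 4.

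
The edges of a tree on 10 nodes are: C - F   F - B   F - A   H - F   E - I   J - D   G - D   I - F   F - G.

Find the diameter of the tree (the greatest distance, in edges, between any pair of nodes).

5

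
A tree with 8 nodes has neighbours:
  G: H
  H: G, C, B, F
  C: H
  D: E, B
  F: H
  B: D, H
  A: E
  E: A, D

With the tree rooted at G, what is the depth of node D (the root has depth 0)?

Path from G to D: G – H – B – D, which has 3 edges.

3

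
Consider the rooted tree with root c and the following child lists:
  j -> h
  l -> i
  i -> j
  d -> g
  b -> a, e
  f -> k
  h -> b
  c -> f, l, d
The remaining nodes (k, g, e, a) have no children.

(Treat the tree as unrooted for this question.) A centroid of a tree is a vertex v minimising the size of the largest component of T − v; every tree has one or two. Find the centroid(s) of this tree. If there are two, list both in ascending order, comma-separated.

If i is removed the pieces have sizes 6, 5, all ≤ ⌊12/2⌋ = 6.
Its neighbour l also leaves a largest component of size 6, so both are centroids.

i, l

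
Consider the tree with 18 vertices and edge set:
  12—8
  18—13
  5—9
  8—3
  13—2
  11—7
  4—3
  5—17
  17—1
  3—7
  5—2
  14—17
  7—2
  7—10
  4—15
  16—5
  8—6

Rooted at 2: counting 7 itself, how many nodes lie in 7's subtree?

9

The subtree rooted at 7 contains: 7, 11, 10, 3, 4, 8, 15, 12, 6 — 9 nodes.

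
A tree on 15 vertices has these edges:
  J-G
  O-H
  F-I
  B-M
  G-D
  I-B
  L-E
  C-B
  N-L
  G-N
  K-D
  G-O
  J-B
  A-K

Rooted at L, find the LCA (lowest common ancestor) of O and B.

O's ancestor chain is O, G, N, L and B's is B, J, G, N, L; they first meet at G.

G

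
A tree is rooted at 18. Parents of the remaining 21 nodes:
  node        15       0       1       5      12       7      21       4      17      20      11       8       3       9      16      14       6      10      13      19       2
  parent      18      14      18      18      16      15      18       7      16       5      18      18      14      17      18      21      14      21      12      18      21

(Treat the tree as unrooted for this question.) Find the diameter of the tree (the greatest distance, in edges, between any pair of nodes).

6

BFS from 4 reaches 3 last, at distance 6; BFS from 3 confirms no node is farther.
Path: 4 – 7 – 15 – 18 – 21 – 14 – 3.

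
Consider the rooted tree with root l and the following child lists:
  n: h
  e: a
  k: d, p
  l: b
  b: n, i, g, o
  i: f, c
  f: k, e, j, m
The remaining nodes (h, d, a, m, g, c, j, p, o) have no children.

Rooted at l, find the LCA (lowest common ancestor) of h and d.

Path h→root: h n b l; path d→root: d k f i b l.
First common node: b.

b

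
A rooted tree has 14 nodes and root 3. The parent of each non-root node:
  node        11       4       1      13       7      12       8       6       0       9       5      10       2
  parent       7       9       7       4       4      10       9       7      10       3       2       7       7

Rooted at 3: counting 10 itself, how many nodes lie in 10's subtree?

3

The subtree rooted at 10 contains: 10, 12, 0 — 3 nodes.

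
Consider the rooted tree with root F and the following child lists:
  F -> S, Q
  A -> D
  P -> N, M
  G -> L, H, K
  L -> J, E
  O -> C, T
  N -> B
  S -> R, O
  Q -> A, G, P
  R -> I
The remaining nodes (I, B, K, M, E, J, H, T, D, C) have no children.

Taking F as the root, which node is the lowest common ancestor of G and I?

G's ancestor chain is G, Q, F and I's is I, R, S, F; they first meet at F.

F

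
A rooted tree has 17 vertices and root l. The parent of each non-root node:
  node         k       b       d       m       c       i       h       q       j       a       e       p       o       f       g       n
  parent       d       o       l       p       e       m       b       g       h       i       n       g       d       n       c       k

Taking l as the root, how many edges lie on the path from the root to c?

5

Climbing from c to the root: c → e → n → k → d → l. That's 5 steps.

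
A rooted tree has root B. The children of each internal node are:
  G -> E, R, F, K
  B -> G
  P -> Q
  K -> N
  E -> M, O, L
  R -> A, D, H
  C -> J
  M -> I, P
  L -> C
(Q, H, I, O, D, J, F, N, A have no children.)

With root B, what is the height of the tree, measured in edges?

5

A deepest node is Q, reached by B → G → E → M → P → Q.
That path has 5 edges, so the height is 5.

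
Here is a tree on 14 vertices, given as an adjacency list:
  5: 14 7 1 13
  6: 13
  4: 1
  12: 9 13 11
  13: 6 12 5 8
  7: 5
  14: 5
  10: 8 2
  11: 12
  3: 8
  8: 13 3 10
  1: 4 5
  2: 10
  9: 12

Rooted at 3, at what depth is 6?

Climbing from 6 to the root: 6–13–8–3. That's 3 steps.

3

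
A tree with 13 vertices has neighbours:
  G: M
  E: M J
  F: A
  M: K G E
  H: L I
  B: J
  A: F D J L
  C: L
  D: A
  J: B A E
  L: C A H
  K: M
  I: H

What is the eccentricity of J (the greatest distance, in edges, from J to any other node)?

Distances from J peak at 4, attained at I.
J-A-L-H-I

4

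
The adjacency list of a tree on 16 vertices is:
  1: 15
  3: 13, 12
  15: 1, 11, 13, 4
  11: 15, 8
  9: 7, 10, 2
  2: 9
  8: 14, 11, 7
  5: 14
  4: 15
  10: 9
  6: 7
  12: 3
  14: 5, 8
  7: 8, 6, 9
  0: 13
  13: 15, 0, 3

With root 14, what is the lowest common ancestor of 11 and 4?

Path 11→root: 11 8 14; path 4→root: 4 15 11 8 14.
First common node: 11.

11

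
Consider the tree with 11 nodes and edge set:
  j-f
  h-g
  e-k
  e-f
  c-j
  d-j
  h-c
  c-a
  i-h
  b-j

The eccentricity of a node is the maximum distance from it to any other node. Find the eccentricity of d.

The node farthest from d is i (g, k also at distance 4), via d-j-c-h-i — 4 edges.

4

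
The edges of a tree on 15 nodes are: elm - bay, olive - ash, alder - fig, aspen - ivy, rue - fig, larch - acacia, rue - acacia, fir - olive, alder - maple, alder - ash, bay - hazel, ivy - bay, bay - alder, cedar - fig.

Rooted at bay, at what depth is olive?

Path from bay to olive: bay – alder – ash – olive, which has 3 edges.

3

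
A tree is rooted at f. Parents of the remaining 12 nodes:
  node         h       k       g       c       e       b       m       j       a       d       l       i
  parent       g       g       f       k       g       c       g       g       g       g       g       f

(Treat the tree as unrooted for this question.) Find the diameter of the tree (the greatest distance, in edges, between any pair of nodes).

BFS from b reaches i last, at distance 5; BFS from i confirms no node is farther.
Path: b-c-k-g-f-i.

5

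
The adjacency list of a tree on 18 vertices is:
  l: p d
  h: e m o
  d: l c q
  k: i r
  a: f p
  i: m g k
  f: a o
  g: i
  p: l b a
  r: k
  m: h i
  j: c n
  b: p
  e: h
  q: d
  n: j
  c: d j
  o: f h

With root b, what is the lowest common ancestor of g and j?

Ancestors of g (toward the root): g, i, m, h, o, f, a, p, b.
Ancestors of j: j, c, d, l, p, b.
The deepest node appearing in both lists is p.

p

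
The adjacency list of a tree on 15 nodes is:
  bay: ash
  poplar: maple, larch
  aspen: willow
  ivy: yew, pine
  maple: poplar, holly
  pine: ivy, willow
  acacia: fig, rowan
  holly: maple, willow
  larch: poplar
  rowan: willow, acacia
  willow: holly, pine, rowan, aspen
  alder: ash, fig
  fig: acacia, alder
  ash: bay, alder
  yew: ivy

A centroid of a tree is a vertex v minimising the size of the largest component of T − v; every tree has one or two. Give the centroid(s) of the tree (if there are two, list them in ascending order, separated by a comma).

willow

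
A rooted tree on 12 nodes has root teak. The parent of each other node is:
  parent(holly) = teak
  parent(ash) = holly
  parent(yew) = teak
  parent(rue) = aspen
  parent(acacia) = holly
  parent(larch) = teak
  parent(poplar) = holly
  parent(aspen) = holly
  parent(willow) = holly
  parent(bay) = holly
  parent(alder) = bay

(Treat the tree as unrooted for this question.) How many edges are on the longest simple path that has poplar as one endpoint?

3

A farthest node from poplar is larch (yew, alder, rue also at distance 3).
The path poplar-holly-teak-larch has 3 edges.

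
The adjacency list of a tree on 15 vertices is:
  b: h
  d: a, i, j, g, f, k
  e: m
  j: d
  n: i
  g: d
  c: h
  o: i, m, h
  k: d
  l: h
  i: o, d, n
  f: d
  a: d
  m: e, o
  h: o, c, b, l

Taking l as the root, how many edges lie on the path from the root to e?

4

Path from l to e: l → h → o → m → e, which has 4 edges.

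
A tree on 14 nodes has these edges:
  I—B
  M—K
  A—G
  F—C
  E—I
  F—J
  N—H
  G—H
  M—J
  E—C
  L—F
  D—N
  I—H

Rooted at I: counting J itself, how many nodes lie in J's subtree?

3

Descendants of J (including itself): J, M, K. That's 3.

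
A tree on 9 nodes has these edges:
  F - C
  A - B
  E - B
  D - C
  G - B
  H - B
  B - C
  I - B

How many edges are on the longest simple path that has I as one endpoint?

Distances from I peak at 3, attained at F (D also at distance 3).
I–B–C–F

3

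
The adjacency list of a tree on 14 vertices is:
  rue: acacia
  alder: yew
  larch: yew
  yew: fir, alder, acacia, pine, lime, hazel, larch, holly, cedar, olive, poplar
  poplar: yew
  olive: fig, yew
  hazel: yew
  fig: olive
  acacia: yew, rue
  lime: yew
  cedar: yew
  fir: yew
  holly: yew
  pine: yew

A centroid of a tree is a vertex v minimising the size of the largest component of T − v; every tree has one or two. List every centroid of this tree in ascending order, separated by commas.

yew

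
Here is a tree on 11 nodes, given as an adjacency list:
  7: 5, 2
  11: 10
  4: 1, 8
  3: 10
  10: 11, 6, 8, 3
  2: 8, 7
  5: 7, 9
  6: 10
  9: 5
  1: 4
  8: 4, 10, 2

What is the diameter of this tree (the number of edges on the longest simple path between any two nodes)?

BFS from 9 reaches 6 last, at distance 6; BFS from 6 confirms no node is farther.
Path: 9-5-7-2-8-10-6.

6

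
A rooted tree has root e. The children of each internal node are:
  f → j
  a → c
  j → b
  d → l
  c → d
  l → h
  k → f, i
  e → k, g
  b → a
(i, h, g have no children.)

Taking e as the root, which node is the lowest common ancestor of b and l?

b

Ancestors of b (toward the root): b, j, f, k, e.
Ancestors of l: l, d, c, a, b, j, f, k, e.
The deepest node appearing in both lists is b.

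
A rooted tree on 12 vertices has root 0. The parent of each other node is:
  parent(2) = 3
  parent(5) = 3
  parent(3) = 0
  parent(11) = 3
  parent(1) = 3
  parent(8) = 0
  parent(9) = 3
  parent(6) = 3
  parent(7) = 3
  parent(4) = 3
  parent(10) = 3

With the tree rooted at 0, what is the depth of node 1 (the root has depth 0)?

2

Path from 0 to 1: 0–3–1, which has 2 edges.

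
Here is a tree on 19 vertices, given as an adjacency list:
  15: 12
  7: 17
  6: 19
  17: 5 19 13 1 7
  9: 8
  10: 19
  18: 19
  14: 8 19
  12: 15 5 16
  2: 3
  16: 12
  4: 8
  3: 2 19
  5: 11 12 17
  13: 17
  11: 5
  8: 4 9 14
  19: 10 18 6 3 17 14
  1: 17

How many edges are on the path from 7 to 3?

3

The path is 7 - 17 - 19 - 3, which has 3 edges.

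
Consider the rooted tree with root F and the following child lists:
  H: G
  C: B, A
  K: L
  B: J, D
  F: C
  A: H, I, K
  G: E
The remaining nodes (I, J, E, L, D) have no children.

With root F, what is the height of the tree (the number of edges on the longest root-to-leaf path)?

5

A deepest node is E, reached by F-C-A-H-G-E.
That path has 5 edges, so the height is 5.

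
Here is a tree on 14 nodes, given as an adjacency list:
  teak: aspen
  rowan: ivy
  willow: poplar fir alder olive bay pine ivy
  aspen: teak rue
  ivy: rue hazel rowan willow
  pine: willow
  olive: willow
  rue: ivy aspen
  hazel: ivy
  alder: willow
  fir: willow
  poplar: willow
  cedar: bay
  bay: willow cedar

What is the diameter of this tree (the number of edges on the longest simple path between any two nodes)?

6

BFS from teak reaches cedar last, at distance 6; BFS from cedar confirms no node is farther.
Path: teak – aspen – rue – ivy – willow – bay – cedar.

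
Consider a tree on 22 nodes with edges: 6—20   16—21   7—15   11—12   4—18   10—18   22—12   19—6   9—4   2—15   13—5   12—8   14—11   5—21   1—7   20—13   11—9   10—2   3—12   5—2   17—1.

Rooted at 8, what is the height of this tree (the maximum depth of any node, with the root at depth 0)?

19 sits deepest: 8 → 12 → 11 → 9 → 4 → 18 → 10 → 2 → 5 → 13 → 20 → 6 → 19 — 12 edges from the root.

12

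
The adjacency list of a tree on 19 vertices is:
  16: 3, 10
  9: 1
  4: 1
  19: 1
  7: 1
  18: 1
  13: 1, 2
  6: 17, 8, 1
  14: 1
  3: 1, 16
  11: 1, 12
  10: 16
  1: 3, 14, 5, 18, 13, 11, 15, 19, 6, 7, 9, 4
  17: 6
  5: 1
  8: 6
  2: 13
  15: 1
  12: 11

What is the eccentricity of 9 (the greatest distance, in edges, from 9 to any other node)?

4

The node farthest from 9 is 10, via 9-1-3-16-10 — 4 edges.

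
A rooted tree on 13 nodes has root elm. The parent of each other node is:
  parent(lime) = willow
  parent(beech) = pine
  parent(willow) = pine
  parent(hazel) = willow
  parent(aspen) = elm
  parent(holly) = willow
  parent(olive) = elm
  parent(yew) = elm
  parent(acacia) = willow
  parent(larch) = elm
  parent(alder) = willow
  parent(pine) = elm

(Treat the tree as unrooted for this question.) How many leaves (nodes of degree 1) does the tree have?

Degree-1 nodes: acacia, alder, aspen, beech, hazel, holly, larch, lime, olive, yew — 10 of them.

10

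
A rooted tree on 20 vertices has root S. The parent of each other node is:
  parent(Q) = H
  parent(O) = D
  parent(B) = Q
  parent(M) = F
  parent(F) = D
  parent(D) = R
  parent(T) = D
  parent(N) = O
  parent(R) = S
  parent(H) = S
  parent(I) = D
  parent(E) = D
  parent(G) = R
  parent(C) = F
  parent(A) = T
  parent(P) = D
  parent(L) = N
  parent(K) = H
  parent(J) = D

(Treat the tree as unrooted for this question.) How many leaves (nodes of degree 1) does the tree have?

The leaves are A, B, C, E, G, I, J, K, L, M, P.
That is 11 leaves.

11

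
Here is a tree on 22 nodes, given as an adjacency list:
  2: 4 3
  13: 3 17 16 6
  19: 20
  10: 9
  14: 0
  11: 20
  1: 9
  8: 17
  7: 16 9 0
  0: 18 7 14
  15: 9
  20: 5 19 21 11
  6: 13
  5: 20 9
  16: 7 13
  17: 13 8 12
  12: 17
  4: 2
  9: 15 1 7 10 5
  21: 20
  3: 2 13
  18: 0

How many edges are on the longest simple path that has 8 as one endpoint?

8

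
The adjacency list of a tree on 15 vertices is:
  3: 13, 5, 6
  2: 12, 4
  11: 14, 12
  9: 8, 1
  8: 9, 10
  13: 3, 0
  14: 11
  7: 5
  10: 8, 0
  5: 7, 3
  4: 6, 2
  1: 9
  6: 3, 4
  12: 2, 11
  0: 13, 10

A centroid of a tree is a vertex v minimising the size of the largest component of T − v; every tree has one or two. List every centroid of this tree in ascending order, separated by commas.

3

Delete 3: the remaining components have sizes 6, 6, 2. Max 6 ≤ 7, so 3 is a centroid.
Every other node leaves some component of size > 7, so the centroid is unique.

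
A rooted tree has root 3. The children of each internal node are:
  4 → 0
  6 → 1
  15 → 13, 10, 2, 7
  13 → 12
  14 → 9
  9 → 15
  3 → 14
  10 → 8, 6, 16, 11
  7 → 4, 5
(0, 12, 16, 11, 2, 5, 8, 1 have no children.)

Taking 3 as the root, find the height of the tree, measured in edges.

A deepest node is 1, reached by 3-14-9-15-10-6-1.
That path has 6 edges, so the height is 6.

6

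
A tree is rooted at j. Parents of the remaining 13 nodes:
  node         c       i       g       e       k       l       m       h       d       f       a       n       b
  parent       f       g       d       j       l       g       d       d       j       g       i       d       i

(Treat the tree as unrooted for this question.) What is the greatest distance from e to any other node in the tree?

A farthest node from e is c (a, k, b also at distance 5).
The path e-j-d-g-f-c has 5 edges.

5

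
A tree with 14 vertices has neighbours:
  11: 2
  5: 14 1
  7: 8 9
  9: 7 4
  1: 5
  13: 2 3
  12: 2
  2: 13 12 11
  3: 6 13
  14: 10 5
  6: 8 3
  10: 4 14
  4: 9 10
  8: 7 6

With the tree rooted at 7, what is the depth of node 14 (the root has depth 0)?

Climbing from 14 to the root: 14 – 10 – 4 – 9 – 7. That's 4 steps.

4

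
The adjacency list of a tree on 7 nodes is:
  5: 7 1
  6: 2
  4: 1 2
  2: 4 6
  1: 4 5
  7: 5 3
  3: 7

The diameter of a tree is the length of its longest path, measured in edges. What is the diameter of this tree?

6

BFS from 3 reaches 6 last, at distance 6; BFS from 6 confirms no node is farther.
Path: 3 – 7 – 5 – 1 – 4 – 2 – 6.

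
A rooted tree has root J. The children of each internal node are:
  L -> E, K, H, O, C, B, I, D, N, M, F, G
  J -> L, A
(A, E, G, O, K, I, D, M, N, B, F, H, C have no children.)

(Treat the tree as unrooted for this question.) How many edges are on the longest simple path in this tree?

A longest path is A-J-L-I, with 3 edges.

3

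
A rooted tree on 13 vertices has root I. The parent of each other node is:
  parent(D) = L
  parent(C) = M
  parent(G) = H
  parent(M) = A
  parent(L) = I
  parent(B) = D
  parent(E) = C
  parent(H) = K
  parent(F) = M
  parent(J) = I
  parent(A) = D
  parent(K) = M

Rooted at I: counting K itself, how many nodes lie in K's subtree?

3

The subtree rooted at K contains: K, H, G — 3 nodes.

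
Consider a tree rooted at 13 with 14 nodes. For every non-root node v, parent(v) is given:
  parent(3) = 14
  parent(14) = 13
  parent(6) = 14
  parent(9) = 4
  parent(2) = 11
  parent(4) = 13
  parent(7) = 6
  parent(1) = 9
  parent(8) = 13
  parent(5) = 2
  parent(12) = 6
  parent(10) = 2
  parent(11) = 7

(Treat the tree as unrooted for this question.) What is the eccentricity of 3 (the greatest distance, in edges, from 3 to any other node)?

The node farthest from 3 is 5 (10 also at distance 6), via 3-14-6-7-11-2-5 — 6 edges.

6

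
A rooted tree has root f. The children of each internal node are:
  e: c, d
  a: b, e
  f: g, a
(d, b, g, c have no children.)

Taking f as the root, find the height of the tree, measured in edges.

3

d sits deepest: f → a → e → d — 3 edges from the root.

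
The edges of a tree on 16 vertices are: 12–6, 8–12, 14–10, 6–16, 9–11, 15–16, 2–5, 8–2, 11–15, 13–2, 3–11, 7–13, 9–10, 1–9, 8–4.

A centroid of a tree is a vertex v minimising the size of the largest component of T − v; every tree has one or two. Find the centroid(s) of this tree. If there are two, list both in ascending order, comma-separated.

Removing 16 splits the tree into components of sizes 8, 7; the largest is 8 ≤ ⌊16/2⌋ = 8.
6 is adjacent to 16 and is also a centroid (the largest component after removing it is likewise 8).

6, 16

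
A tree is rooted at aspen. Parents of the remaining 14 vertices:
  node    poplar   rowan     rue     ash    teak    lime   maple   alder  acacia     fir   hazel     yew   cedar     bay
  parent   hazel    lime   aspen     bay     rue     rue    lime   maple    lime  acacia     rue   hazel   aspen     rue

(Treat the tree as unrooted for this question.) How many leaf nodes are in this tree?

8

Exactly 8 nodes have a single neighbour: alder, ash, cedar, fir, poplar, rowan, teak, yew.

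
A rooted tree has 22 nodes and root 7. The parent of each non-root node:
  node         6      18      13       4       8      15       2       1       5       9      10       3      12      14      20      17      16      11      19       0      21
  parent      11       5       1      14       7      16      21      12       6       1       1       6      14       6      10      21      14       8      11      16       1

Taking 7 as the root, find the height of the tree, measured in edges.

8

A deepest node is 20, reached by 7 → 8 → 11 → 6 → 14 → 12 → 1 → 10 → 20.
That path has 8 edges, so the height is 8.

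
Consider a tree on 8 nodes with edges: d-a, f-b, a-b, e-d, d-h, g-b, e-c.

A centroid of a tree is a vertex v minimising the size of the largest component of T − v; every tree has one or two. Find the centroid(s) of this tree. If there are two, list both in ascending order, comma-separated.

Removing d splits the tree into components of sizes 4, 2, 1; the largest is 4 ≤ ⌊8/2⌋ = 4.
Its neighbour a also leaves a largest component of size 4, so both are centroids.

a, d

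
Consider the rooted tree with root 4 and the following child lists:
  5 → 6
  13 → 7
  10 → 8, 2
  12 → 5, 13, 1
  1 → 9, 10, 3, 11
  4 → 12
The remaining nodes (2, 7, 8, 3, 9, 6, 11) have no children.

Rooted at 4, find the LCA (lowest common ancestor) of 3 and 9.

Path 3→root: 3 1 12 4; path 9→root: 9 1 12 4.
First common node: 1.

1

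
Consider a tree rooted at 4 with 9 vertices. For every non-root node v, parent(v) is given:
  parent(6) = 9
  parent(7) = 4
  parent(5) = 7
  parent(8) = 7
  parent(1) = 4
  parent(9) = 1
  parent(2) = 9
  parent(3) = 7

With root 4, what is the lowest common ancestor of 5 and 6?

Path 5→root: 5 7 4; path 6→root: 6 9 1 4.
First common node: 4.

4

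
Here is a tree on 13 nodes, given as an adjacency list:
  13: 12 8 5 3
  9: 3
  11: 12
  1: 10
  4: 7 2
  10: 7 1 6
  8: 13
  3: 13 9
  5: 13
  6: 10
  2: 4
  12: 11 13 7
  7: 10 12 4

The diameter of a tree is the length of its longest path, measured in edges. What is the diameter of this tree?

BFS from 9 reaches 6 last, at distance 6; BFS from 6 confirms no node is farther.
Path: 9–3–13–12–7–10–6.

6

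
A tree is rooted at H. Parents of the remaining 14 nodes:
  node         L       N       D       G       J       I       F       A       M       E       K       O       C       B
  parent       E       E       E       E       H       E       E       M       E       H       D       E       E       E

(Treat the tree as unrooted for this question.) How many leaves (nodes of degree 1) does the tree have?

11

Degree-1 nodes: A, B, C, F, G, I, J, K, L, N, O — 11 of them.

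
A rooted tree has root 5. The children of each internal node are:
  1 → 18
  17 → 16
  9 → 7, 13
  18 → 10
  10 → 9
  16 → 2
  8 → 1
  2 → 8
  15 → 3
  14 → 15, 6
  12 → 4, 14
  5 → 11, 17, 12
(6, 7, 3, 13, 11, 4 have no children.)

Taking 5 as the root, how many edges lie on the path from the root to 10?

7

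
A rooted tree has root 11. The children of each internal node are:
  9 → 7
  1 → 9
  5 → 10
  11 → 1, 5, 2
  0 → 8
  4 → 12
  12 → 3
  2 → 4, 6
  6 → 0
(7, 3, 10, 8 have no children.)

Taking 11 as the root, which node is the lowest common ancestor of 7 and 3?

7's ancestor chain is 7, 9, 1, 11 and 3's is 3, 12, 4, 2, 11; they first meet at 11.

11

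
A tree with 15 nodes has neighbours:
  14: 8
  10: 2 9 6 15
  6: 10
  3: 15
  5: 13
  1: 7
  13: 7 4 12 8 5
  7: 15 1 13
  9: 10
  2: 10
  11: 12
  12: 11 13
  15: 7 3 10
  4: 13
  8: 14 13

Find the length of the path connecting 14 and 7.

3

Walking from 14: 14 - 8 - 13 - 7. Length 3.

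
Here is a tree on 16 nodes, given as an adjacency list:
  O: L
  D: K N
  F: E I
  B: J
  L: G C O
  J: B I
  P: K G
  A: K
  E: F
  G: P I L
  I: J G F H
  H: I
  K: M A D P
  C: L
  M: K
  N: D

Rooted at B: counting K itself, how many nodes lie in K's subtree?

Descendants of K (including itself): K, D, A, M, N. That's 5.

5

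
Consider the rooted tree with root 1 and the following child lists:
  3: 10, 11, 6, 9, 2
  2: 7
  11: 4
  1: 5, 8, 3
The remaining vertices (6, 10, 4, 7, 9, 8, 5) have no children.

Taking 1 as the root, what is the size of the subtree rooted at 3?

8

3's subtree: {3, 11, 6, 2, 10, 9, 4, 7}, size 8.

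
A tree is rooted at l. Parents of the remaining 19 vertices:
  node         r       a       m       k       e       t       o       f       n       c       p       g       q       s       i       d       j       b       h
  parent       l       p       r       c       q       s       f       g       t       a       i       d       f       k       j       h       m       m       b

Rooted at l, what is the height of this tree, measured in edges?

A deepest node is n, reached by l–r–m–j–i–p–a–c–k–s–t–n.
That path has 11 edges, so the height is 11.

11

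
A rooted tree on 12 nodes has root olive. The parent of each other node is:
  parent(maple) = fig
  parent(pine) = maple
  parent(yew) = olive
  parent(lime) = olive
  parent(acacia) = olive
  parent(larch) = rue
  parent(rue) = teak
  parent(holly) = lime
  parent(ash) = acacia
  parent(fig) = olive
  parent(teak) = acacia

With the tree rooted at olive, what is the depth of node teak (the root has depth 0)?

2

Path from olive to teak: olive → acacia → teak, which has 2 edges.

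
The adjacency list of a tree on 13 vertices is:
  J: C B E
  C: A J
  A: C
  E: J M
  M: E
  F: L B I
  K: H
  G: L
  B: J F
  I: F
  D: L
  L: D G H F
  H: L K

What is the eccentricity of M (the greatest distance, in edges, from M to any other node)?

7

A farthest node from M is K.
The path M-E-J-B-F-L-H-K has 7 edges.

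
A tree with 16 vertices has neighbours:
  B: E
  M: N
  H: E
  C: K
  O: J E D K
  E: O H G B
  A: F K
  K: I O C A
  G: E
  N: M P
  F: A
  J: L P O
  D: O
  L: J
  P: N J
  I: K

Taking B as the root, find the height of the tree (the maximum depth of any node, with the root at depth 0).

6

The longest root-to-leaf path is B → E → O → J → P → N → M (6 edges).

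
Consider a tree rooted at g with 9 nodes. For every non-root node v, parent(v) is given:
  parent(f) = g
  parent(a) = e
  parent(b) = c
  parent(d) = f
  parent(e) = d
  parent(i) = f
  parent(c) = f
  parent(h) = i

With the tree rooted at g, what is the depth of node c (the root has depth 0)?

2

Climbing from c to the root: c – f – g. That's 2 steps.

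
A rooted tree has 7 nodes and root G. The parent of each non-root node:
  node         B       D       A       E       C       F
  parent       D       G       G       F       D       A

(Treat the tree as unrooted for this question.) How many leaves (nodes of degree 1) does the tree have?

Degree-1 nodes: B, C, E — 3 of them.

3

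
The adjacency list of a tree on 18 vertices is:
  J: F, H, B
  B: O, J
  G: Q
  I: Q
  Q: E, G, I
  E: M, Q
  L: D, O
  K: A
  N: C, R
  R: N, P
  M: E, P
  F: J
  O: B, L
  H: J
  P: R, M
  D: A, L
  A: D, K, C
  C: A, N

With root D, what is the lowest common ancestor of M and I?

M

Ancestors of M (toward the root): M, P, R, N, C, A, D.
Ancestors of I: I, Q, E, M, P, R, N, C, A, D.
The deepest node appearing in both lists is M.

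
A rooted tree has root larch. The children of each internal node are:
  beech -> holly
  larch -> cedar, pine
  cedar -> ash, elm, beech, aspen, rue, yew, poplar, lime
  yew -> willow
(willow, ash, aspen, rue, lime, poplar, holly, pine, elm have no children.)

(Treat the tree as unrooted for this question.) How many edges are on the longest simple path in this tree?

A longest path is willow-yew-cedar-larch-pine, with 4 edges.

4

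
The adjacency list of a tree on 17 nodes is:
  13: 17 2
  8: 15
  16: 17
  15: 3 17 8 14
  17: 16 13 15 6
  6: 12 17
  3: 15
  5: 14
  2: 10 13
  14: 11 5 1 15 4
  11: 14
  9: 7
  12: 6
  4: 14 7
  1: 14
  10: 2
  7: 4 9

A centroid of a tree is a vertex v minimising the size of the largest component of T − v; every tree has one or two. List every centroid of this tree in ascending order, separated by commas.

Removing 15 splits the tree into components of sizes 7, 7, 1, 1; the largest is 7 ≤ ⌊17/2⌋ = 8.
No neighbour of 15 does as well, so 15 is the unique centroid.

15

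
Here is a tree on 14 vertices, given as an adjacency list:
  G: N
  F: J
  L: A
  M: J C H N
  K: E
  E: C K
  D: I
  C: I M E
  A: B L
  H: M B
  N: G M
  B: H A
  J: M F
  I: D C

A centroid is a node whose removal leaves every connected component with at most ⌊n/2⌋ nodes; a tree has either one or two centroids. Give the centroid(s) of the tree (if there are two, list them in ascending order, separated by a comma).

Removing M splits the tree into components of sizes 5, 4, 2, 2; the largest is 5 ≤ ⌊14/2⌋ = 7.
Every other node leaves some component of size > 7, so the centroid is unique.

M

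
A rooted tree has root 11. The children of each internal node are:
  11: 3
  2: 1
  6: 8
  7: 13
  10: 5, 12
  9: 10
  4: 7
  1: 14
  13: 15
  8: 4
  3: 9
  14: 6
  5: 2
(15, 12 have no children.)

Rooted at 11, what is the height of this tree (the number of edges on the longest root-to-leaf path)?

A deepest node is 15, reached by 11 → 3 → 9 → 10 → 5 → 2 → 1 → 14 → 6 → 8 → 4 → 7 → 13 → 15.
That path has 13 edges, so the height is 13.

13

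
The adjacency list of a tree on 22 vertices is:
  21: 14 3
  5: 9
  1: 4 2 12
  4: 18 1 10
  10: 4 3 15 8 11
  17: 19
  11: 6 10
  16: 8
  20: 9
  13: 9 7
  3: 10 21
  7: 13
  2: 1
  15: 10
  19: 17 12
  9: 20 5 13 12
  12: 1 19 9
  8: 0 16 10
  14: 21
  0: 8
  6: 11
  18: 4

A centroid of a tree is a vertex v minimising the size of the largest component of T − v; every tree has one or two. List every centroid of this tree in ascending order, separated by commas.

If 4 is removed the pieces have sizes 10, 10, 1, all ≤ ⌊22/2⌋ = 11.
Every other node leaves some component of size > 11, so the centroid is unique.

4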